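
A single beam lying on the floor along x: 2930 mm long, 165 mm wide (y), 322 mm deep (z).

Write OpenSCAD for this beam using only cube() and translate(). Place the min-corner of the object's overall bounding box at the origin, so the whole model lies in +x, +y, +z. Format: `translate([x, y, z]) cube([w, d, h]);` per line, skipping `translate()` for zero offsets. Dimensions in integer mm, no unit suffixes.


cube([2930, 165, 322]);


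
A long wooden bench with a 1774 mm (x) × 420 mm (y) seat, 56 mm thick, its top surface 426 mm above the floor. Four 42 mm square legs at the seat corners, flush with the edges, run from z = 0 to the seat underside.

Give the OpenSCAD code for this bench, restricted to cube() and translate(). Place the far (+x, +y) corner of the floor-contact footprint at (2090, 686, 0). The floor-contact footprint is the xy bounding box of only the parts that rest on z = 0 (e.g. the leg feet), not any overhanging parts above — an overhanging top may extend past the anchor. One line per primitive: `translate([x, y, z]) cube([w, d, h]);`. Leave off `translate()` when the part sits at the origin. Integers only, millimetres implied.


translate([316, 266, 370]) cube([1774, 420, 56]);
translate([316, 266, 0]) cube([42, 42, 370]);
translate([316, 644, 0]) cube([42, 42, 370]);
translate([2048, 266, 0]) cube([42, 42, 370]);
translate([2048, 644, 0]) cube([42, 42, 370]);


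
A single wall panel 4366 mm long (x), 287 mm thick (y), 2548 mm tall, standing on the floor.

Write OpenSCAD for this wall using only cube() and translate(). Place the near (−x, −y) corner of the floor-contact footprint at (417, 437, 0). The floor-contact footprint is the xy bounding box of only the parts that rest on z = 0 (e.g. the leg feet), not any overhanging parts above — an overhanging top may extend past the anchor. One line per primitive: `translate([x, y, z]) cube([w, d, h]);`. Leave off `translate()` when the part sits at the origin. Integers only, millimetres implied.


translate([417, 437, 0]) cube([4366, 287, 2548]);


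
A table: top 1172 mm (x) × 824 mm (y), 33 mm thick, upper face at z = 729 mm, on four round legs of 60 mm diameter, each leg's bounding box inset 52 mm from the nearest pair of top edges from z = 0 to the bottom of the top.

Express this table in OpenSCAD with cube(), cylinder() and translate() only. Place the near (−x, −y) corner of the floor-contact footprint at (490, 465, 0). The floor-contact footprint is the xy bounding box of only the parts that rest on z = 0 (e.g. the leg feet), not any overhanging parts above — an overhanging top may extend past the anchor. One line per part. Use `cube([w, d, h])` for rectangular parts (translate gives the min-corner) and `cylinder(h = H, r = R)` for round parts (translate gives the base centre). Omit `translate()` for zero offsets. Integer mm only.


translate([438, 413, 696]) cube([1172, 824, 33]);
translate([520, 495, 0]) cylinder(h = 696, r = 30);
translate([1528, 495, 0]) cylinder(h = 696, r = 30);
translate([520, 1155, 0]) cylinder(h = 696, r = 30);
translate([1528, 1155, 0]) cylinder(h = 696, r = 30);


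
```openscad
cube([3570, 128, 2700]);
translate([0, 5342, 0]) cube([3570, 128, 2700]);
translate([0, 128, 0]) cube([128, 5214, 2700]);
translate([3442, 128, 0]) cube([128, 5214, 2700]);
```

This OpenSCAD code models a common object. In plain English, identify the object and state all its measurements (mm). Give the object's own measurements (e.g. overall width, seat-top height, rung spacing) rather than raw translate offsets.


The wall frame of a small rectangular building: four walls, each 2700 mm tall and 128 mm thick, enclosing a footprint 3570 mm (x) by 5470 mm (y) outside-to-outside, with no floor or roof. The front and back walls (the −y and +y sides) span the full width; the two side walls fit between them.


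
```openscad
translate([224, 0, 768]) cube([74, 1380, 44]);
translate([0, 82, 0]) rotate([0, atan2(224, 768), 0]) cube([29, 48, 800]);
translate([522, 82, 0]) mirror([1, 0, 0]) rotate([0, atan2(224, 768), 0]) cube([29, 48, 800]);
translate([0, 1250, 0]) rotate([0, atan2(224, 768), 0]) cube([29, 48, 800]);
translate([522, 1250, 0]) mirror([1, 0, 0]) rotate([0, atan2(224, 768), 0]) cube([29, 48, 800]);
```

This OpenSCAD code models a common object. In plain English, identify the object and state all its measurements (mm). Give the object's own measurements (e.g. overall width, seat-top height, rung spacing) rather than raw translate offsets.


A sawhorse. A 74×1380×44 mm beam (x, y, z) sits on two A-frame leg pairs. Each pair is two raked legs of 29×48 mm section (48 mm along y) splaying symmetrically in x. Each leg rises 768 mm vertically over 224 mm of horizontal reach and is 800 mm long along its own axis. Every leg's outer bottom edge rests on the floor and its outer top edge meets a bottom edge of the beam — the left legs (tilting toward +x) meet the beam's −x bottom edge, the right legs (their mirror images, tilting toward −x) meet its +x bottom edge — so the leg tops tuck under the beam, the beam's underside is 768 mm above the floor, and the feet are 522 mm apart outside-to-outside with the beam centred between them. The two leg pairs are set in 82 mm from either end of the beam.


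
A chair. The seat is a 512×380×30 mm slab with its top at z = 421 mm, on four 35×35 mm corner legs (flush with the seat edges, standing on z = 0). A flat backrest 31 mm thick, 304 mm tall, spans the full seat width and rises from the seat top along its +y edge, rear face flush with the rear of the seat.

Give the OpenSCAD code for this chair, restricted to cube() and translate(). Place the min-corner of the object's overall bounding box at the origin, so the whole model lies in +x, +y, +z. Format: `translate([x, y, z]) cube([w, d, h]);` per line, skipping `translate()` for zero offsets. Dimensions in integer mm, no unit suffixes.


// leg_h = 421 - 30 = 391
translate([0, 0, 391]) cube([512, 380, 30]);
cube([35, 35, 391]);
translate([477, 0, 0]) cube([35, 35, 391]);
translate([0, 345, 0]) cube([35, 35, 391]);
translate([477, 345, 0]) cube([35, 35, 391]);
translate([0, 349, 421]) cube([512, 31, 304]);


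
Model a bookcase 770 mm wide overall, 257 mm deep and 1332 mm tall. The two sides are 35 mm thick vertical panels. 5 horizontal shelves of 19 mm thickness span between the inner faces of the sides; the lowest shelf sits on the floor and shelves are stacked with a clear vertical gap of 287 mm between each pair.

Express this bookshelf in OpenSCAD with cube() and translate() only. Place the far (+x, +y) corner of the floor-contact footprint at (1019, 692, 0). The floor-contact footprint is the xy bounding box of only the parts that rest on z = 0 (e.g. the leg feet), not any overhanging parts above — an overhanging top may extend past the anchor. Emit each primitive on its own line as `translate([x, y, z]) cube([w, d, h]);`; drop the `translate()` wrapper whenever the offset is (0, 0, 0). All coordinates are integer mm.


translate([249, 435, 0]) cube([35, 257, 1332]);
translate([984, 435, 0]) cube([35, 257, 1332]);
translate([284, 435, 0]) cube([700, 257, 19]);
translate([284, 435, 306]) cube([700, 257, 19]);
translate([284, 435, 612]) cube([700, 257, 19]);
translate([284, 435, 918]) cube([700, 257, 19]);
translate([284, 435, 1224]) cube([700, 257, 19]);


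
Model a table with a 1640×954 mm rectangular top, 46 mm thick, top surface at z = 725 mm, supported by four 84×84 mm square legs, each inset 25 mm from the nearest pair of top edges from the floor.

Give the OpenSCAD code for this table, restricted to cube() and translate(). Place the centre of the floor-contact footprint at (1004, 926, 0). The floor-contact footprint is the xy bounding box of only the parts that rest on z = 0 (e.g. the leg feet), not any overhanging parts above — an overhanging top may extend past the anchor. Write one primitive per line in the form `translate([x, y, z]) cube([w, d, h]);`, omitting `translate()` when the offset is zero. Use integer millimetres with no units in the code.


// leg_h = 725 - 46 = 679
translate([184, 449, 679]) cube([1640, 954, 46]);
translate([209, 474, 0]) cube([84, 84, 679]);
translate([1715, 474, 0]) cube([84, 84, 679]);
translate([209, 1294, 0]) cube([84, 84, 679]);
translate([1715, 1294, 0]) cube([84, 84, 679]);


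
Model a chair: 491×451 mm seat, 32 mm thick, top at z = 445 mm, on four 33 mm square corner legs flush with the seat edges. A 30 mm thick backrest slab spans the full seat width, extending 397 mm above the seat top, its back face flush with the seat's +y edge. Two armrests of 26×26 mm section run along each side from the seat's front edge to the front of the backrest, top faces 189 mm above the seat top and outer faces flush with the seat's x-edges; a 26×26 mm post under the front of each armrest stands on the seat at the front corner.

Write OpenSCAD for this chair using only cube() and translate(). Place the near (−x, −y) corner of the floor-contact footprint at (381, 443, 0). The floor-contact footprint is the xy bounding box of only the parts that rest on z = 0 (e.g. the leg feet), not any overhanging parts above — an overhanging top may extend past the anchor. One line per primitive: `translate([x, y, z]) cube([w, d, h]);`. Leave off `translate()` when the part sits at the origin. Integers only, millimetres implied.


translate([381, 443, 413]) cube([491, 451, 32]);
translate([381, 443, 0]) cube([33, 33, 413]);
translate([839, 443, 0]) cube([33, 33, 413]);
translate([381, 861, 0]) cube([33, 33, 413]);
translate([839, 861, 0]) cube([33, 33, 413]);
translate([381, 864, 445]) cube([491, 30, 397]);
translate([381, 443, 608]) cube([26, 421, 26]);
translate([846, 443, 608]) cube([26, 421, 26]);
translate([381, 443, 445]) cube([26, 26, 163]);
translate([846, 443, 445]) cube([26, 26, 163]);


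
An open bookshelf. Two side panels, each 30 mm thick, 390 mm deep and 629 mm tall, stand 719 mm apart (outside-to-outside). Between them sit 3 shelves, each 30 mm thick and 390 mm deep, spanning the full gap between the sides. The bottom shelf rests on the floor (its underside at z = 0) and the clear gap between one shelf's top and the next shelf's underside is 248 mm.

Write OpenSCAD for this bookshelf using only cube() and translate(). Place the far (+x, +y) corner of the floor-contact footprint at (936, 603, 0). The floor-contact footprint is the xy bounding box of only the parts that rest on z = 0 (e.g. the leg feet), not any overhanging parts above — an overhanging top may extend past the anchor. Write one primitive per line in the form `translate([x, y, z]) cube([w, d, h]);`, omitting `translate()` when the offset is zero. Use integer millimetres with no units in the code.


translate([217, 213, 0]) cube([30, 390, 629]);
translate([906, 213, 0]) cube([30, 390, 629]);
translate([247, 213, 0]) cube([659, 390, 30]);
translate([247, 213, 278]) cube([659, 390, 30]);
translate([247, 213, 556]) cube([659, 390, 30]);


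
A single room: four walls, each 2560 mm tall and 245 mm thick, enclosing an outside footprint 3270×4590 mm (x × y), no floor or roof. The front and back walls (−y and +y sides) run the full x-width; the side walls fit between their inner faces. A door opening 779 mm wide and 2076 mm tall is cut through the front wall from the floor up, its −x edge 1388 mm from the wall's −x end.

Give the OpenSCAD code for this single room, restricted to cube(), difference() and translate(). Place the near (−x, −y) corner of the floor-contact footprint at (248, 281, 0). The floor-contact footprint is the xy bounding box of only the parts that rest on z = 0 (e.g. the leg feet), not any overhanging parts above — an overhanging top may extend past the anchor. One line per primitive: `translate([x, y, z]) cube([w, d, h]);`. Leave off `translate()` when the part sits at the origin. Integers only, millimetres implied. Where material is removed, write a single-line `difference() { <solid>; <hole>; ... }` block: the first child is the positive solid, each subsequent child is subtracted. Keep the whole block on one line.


difference() { translate([248, 281, 0]) cube([3270, 245, 2560]); translate([1636, 281, 0]) cube([779, 245, 2076]); }
translate([248, 4626, 0]) cube([3270, 245, 2560]);
translate([248, 526, 0]) cube([245, 4100, 2560]);
translate([3273, 526, 0]) cube([245, 4100, 2560]);


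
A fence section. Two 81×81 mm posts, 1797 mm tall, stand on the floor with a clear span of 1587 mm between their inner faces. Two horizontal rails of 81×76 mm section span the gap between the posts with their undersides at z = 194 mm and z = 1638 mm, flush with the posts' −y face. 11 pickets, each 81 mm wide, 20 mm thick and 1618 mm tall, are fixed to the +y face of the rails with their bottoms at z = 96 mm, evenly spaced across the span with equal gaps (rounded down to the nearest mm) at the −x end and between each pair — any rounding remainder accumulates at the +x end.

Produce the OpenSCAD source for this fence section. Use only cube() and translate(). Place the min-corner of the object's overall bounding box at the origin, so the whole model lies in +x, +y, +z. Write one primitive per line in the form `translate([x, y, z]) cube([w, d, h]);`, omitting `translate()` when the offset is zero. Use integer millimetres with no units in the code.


cube([81, 81, 1797]);
translate([1668, 0, 0]) cube([81, 81, 1797]);
translate([81, 0, 194]) cube([1587, 81, 76]);
translate([81, 0, 1638]) cube([1587, 81, 76]);
translate([139, 81, 96]) cube([81, 20, 1618]);
translate([278, 81, 96]) cube([81, 20, 1618]);
translate([417, 81, 96]) cube([81, 20, 1618]);
translate([556, 81, 96]) cube([81, 20, 1618]);
translate([695, 81, 96]) cube([81, 20, 1618]);
translate([834, 81, 96]) cube([81, 20, 1618]);
translate([973, 81, 96]) cube([81, 20, 1618]);
translate([1112, 81, 96]) cube([81, 20, 1618]);
translate([1251, 81, 96]) cube([81, 20, 1618]);
translate([1390, 81, 96]) cube([81, 20, 1618]);
translate([1529, 81, 96]) cube([81, 20, 1618]);


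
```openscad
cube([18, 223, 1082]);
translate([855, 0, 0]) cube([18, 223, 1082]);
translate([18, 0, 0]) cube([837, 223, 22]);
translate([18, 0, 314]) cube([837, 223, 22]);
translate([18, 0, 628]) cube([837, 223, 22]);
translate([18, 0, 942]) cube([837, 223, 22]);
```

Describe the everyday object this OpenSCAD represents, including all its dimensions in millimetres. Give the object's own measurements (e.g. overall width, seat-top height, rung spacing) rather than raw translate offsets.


An open bookshelf. Two side panels, each 18 mm thick, 223 mm deep and 1082 mm tall, stand 873 mm apart (outside-to-outside). Between them sit 4 shelves, each 22 mm thick and 223 mm deep, spanning the full gap between the sides. The bottom shelf rests on the floor (its underside at z = 0) and the clear gap between one shelf's top and the next shelf's underside is 292 mm.


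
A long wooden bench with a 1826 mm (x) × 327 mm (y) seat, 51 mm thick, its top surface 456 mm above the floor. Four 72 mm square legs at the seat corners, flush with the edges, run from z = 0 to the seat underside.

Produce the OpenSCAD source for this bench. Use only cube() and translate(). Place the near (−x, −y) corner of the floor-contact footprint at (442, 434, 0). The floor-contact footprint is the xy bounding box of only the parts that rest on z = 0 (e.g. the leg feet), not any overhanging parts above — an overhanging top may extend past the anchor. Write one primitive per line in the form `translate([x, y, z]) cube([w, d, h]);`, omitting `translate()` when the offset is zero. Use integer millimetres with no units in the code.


translate([442, 434, 405]) cube([1826, 327, 51]);
translate([442, 434, 0]) cube([72, 72, 405]);
translate([442, 689, 0]) cube([72, 72, 405]);
translate([2196, 434, 0]) cube([72, 72, 405]);
translate([2196, 689, 0]) cube([72, 72, 405]);


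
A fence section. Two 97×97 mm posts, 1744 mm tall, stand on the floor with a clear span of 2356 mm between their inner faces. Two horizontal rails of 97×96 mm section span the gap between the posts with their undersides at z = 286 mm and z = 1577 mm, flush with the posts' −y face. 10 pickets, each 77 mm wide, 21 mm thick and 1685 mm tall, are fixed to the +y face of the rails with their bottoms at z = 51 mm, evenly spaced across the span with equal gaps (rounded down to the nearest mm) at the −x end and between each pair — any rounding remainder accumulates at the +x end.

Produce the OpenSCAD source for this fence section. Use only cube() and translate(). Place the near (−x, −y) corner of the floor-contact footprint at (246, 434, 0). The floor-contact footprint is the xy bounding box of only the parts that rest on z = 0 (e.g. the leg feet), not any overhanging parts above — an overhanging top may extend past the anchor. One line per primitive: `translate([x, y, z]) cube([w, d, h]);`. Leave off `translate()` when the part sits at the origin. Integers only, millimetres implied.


translate([246, 434, 0]) cube([97, 97, 1744]);
translate([2699, 434, 0]) cube([97, 97, 1744]);
translate([343, 434, 286]) cube([2356, 97, 96]);
translate([343, 434, 1577]) cube([2356, 97, 96]);
translate([487, 531, 51]) cube([77, 21, 1685]);
translate([708, 531, 51]) cube([77, 21, 1685]);
translate([929, 531, 51]) cube([77, 21, 1685]);
translate([1150, 531, 51]) cube([77, 21, 1685]);
translate([1371, 531, 51]) cube([77, 21, 1685]);
translate([1592, 531, 51]) cube([77, 21, 1685]);
translate([1813, 531, 51]) cube([77, 21, 1685]);
translate([2034, 531, 51]) cube([77, 21, 1685]);
translate([2255, 531, 51]) cube([77, 21, 1685]);
translate([2476, 531, 51]) cube([77, 21, 1685]);


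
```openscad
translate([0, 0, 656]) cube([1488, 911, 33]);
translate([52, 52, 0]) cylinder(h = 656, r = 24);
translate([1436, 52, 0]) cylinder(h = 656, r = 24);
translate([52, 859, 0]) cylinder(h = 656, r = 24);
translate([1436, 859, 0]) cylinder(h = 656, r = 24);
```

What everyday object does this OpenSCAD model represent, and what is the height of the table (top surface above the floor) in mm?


A table. The table height is 689 mm.

A 1488×911×33 slab sits at z = 656 on four Ø48 mm round legs — a table. The top surface is at 656 + 33 = 689 mm.


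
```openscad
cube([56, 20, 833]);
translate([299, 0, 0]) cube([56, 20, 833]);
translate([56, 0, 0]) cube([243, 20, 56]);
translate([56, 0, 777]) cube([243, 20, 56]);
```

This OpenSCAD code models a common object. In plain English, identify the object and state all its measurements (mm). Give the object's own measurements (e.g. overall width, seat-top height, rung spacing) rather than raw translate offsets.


A rectangular picture frame lying in the x–z plane (depth along y). The opening is 243 mm wide (x) by 721 mm tall (z), surrounded by a border 56 mm wide on all four sides. The frame is 20 mm deep and is made of two full-height vertical stiles with two horizontal rails fitted between them.


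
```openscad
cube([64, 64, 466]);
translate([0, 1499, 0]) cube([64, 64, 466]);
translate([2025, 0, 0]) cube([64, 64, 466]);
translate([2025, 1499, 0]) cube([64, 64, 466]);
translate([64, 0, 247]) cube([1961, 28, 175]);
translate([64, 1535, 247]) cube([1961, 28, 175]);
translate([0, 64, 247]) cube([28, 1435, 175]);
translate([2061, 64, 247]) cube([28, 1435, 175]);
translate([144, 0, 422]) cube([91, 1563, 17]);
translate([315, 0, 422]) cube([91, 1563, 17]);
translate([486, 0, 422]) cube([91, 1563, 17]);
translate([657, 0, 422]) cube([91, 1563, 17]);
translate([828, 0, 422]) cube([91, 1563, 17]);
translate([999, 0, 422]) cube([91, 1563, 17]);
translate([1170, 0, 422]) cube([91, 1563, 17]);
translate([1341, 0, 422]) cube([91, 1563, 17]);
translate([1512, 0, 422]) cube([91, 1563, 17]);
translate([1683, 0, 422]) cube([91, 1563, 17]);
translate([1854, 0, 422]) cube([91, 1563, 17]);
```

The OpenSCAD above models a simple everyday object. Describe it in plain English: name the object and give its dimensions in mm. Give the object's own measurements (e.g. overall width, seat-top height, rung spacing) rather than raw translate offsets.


A bed frame 2089 mm long (x) by 1563 mm wide (y). Four 64×64 mm corner posts, 466 mm tall, at the corners of the footprint. Four rails of 28 mm thickness and 175 mm height run between adjacent posts with their undersides at z = 247 mm, their outer faces flush with the outside of the frame (the two x-running rails run between the posts' inner faces; the two y-running rails run between the posts' inner faces). 11 slats, each 91 mm wide (x) and 17 mm thick, lie across the top of the two x-running rails, running the full 1563 mm width of the frame in y; along x they sit between the end posts with a 80 mm gap after the −x posts and between neighbouring slats and before the +x posts.


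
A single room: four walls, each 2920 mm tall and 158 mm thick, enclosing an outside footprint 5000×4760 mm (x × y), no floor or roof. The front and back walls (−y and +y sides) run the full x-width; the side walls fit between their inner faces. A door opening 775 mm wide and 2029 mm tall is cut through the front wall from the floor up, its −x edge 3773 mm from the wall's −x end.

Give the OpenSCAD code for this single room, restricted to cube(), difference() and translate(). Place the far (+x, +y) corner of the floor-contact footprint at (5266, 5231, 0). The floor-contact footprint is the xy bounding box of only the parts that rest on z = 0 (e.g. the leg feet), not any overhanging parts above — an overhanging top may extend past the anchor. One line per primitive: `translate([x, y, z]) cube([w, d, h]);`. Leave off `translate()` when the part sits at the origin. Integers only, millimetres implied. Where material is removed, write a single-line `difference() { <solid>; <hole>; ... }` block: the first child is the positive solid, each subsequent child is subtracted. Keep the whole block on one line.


difference() { translate([266, 471, 0]) cube([5000, 158, 2920]); translate([4039, 471, 0]) cube([775, 158, 2029]); }
translate([266, 5073, 0]) cube([5000, 158, 2920]);
translate([266, 629, 0]) cube([158, 4444, 2920]);
translate([5108, 629, 0]) cube([158, 4444, 2920]);


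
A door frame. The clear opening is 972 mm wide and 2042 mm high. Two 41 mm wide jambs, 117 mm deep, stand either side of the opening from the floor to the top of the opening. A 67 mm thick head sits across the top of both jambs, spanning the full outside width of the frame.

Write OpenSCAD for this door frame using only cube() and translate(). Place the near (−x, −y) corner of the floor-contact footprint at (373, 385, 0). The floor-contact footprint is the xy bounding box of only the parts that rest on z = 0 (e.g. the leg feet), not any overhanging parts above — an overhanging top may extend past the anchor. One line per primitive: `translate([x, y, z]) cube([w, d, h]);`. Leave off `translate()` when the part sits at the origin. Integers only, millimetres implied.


translate([373, 385, 0]) cube([41, 117, 2042]);
translate([1386, 385, 0]) cube([41, 117, 2042]);
translate([373, 385, 2042]) cube([1054, 117, 67]);


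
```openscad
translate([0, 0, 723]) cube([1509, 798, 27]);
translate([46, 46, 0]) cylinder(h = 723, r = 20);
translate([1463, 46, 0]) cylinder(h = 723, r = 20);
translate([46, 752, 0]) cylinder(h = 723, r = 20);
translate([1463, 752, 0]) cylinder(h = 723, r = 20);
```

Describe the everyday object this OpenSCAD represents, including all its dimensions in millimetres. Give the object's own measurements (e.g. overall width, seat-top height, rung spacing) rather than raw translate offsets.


A rectangular dining table. The top is 1509×798×27 mm with its upper surface at z = 750 mm. It stands on four round legs of 40 mm diameter, each leg's bounding box inset 26 mm from the nearest pair of top edges, running from the floor to the underside of the top.


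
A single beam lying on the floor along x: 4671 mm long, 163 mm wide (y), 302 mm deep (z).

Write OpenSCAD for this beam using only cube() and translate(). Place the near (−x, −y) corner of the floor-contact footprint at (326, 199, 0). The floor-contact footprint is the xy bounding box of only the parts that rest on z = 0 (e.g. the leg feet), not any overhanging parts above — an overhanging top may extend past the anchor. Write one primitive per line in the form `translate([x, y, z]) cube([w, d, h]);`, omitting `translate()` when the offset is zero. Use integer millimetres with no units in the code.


translate([326, 199, 0]) cube([4671, 163, 302]);


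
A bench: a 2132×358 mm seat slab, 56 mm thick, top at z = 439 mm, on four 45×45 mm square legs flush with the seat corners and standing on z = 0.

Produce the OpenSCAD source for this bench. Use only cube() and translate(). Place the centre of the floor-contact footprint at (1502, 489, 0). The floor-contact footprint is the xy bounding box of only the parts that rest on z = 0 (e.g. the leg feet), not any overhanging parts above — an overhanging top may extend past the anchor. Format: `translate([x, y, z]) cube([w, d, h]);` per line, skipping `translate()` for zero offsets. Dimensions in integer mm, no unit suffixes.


translate([436, 310, 383]) cube([2132, 358, 56]);
translate([436, 310, 0]) cube([45, 45, 383]);
translate([436, 623, 0]) cube([45, 45, 383]);
translate([2523, 310, 0]) cube([45, 45, 383]);
translate([2523, 623, 0]) cube([45, 45, 383]);


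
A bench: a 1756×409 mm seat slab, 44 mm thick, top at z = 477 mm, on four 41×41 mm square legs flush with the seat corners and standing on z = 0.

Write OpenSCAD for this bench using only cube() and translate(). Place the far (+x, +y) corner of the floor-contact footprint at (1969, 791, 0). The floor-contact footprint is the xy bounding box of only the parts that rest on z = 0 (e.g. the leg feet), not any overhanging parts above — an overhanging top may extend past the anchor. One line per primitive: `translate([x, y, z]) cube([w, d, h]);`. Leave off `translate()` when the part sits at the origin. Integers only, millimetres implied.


translate([213, 382, 433]) cube([1756, 409, 44]);
translate([213, 382, 0]) cube([41, 41, 433]);
translate([213, 750, 0]) cube([41, 41, 433]);
translate([1928, 382, 0]) cube([41, 41, 433]);
translate([1928, 750, 0]) cube([41, 41, 433]);


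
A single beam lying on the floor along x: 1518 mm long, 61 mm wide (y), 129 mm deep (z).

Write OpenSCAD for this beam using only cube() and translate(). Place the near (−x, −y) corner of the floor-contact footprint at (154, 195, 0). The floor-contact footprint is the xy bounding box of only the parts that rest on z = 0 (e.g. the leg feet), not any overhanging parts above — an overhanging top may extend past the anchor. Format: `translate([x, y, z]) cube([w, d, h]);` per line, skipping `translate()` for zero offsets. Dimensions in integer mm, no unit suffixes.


translate([154, 195, 0]) cube([1518, 61, 129]);


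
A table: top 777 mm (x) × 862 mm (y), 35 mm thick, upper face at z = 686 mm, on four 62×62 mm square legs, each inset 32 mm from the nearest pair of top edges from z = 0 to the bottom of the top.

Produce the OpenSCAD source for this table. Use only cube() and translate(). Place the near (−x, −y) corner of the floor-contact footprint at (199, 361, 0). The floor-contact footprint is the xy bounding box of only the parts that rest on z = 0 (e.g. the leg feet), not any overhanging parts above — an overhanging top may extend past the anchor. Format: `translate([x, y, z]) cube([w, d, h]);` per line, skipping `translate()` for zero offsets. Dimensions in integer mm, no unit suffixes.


translate([167, 329, 651]) cube([777, 862, 35]);
translate([199, 361, 0]) cube([62, 62, 651]);
translate([850, 361, 0]) cube([62, 62, 651]);
translate([199, 1097, 0]) cube([62, 62, 651]);
translate([850, 1097, 0]) cube([62, 62, 651]);


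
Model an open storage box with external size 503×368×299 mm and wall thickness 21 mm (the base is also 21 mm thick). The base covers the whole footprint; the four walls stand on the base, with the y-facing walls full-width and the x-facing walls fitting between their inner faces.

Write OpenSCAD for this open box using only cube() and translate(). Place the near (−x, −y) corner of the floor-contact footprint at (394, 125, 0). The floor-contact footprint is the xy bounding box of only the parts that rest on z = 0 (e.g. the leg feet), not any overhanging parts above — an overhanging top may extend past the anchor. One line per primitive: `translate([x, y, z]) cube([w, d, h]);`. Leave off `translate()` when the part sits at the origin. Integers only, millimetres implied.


translate([394, 125, 0]) cube([503, 368, 21]);
translate([394, 125, 21]) cube([503, 21, 278]);
translate([394, 472, 21]) cube([503, 21, 278]);
translate([394, 146, 21]) cube([21, 326, 278]);
translate([876, 146, 21]) cube([21, 326, 278]);


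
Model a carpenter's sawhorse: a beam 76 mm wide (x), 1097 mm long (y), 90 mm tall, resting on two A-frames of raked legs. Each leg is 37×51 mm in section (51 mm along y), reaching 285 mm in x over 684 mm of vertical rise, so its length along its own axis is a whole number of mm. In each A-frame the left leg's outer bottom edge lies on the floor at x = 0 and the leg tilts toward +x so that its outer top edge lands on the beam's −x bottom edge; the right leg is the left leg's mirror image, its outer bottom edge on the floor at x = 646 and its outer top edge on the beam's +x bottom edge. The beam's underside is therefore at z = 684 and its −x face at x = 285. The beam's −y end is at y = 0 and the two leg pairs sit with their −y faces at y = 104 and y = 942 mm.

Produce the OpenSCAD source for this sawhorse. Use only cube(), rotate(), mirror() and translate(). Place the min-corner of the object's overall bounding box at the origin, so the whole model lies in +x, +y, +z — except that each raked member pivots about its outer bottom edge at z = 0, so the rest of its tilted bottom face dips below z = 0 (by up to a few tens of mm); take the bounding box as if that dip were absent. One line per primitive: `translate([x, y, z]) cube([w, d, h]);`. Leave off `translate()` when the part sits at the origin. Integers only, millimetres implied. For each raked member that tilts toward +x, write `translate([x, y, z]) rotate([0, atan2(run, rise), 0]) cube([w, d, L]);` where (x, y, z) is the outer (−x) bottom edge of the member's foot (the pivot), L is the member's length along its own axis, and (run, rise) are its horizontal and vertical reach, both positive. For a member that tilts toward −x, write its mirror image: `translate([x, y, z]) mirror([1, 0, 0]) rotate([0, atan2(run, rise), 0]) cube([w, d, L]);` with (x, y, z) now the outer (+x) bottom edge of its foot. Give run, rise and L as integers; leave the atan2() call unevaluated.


translate([285, 0, 684]) cube([76, 1097, 90]);
translate([0, 104, 0]) rotate([0, atan2(285, 684), 0]) cube([37, 51, 741]);
translate([646, 104, 0]) mirror([1, 0, 0]) rotate([0, atan2(285, 684), 0]) cube([37, 51, 741]);
translate([0, 942, 0]) rotate([0, atan2(285, 684), 0]) cube([37, 51, 741]);
translate([646, 942, 0]) mirror([1, 0, 0]) rotate([0, atan2(285, 684), 0]) cube([37, 51, 741]);


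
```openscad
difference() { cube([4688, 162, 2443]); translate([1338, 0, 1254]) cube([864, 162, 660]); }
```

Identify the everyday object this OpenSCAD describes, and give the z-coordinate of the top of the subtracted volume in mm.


A wall with a window opening. The window head height is 1914 mm.

A wall with a rectangular opening subtracted — a window. Sill at z = 1254, opening 660 mm tall, so the head is at 1254 + 660 = 1914 mm.


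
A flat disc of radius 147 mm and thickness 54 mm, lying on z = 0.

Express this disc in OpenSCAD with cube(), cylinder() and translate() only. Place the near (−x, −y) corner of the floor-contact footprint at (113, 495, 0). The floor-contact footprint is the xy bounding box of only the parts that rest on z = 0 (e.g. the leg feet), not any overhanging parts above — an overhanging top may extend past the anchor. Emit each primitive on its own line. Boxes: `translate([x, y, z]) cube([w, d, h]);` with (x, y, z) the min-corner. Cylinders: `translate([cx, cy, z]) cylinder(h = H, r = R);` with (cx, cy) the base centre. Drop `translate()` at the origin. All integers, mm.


translate([260, 642, 0]) cylinder(h = 54, r = 147);


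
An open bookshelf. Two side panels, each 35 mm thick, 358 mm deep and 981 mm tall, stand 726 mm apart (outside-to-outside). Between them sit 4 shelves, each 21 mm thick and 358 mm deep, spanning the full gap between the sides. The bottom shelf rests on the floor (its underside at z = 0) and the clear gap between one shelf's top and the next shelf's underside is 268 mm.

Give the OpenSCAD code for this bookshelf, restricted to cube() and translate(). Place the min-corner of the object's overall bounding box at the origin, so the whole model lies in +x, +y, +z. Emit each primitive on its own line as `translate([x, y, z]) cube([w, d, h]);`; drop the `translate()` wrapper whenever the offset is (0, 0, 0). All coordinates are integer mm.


cube([35, 358, 981]);
translate([691, 0, 0]) cube([35, 358, 981]);
translate([35, 0, 0]) cube([656, 358, 21]);
translate([35, 0, 289]) cube([656, 358, 21]);
translate([35, 0, 578]) cube([656, 358, 21]);
translate([35, 0, 867]) cube([656, 358, 21]);


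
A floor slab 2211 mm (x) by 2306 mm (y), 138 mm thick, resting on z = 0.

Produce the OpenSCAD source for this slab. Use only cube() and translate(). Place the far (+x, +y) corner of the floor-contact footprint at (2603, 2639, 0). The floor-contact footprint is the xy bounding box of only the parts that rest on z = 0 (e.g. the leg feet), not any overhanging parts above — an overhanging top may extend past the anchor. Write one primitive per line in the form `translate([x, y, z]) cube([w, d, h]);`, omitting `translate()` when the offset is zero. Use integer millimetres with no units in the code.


translate([392, 333, 0]) cube([2211, 2306, 138]);


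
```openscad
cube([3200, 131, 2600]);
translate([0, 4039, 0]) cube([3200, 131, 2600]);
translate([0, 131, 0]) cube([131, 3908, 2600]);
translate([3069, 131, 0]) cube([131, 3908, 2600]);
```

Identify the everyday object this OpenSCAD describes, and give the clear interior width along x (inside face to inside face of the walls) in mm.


A house (or room) frame. The interior width is 2938 mm.

Four 2600 mm walls enclosing a rectangle with no floor or roof — a room or house frame. Outside width is 3200 mm and wall thickness is 131 mm, so the interior width is 3200 − 2 × 131 = 2938 mm.


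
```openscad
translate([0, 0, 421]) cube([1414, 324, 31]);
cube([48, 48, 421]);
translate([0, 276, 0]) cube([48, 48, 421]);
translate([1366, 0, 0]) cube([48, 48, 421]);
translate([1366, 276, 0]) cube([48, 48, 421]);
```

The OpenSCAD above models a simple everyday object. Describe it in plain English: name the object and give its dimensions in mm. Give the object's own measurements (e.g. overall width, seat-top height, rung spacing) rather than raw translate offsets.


A long wooden bench with a 1414 mm (x) × 324 mm (y) seat, 31 mm thick, its top surface 452 mm above the floor. Four 48 mm square legs at the seat corners, flush with the edges, run from z = 0 to the seat underside.


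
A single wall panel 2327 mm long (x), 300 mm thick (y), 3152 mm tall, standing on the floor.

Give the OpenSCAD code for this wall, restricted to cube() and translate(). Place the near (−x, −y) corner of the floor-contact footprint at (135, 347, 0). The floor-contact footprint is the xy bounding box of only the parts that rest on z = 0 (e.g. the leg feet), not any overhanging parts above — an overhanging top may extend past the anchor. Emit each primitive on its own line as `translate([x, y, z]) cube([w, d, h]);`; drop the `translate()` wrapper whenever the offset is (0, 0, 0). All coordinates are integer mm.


translate([135, 347, 0]) cube([2327, 300, 3152]);


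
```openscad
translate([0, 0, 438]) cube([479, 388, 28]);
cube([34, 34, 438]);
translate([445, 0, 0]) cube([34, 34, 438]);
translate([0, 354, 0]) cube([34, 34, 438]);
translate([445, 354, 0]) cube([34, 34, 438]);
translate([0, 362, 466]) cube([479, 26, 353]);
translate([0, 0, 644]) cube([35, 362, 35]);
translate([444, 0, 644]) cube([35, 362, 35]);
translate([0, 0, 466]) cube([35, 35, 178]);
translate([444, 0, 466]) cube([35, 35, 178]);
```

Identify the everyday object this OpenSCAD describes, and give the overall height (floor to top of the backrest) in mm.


A chair. The overall height is 819 mm.

A slab on four corner posts with a tall panel at the back — a chair. The seat slab sits at z = 438 with thickness 28, and the 353 mm backrest starts at the seat top, so the overall height is 438 + 28 + 353 = 819 mm.


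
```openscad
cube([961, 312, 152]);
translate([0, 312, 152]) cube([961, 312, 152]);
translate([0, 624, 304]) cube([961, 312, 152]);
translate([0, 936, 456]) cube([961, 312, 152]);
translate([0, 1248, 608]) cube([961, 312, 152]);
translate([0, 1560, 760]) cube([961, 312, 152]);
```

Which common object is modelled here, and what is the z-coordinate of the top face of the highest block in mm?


A staircase. The total rise is 912 mm.

6 identical blocks, each offset up and back from the previous — a staircase. Each step is 152 mm tall and there are 6 of them, so the total rise is 6 × 152 = 912 mm.


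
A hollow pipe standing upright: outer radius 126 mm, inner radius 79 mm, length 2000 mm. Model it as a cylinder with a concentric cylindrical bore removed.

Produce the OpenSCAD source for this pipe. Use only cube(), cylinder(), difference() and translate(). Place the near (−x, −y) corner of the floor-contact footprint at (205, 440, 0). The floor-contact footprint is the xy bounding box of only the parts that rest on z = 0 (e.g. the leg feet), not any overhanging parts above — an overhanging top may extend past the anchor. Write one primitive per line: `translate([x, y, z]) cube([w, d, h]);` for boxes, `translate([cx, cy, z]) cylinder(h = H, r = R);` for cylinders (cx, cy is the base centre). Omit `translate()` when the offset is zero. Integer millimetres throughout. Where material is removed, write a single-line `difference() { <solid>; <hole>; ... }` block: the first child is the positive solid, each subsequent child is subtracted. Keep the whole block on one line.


difference() { translate([331, 566, 0]) cylinder(h = 2000, r = 126); translate([331, 566, 0]) cylinder(h = 2000, r = 79); }


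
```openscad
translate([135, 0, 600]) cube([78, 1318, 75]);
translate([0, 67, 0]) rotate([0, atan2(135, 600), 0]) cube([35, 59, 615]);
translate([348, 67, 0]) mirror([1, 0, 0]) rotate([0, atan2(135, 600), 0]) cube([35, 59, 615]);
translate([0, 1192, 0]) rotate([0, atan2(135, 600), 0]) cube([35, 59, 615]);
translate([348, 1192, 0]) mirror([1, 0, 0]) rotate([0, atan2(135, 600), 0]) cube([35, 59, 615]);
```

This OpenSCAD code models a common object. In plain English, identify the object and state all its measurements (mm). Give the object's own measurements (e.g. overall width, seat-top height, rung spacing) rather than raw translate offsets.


A sawhorse. A 78×1318×75 mm beam (x, y, z) sits on two A-frame leg pairs. Each pair is two raked legs of 35×59 mm section (59 mm along y) splaying symmetrically in x. Each leg rises 600 mm vertically over 135 mm of horizontal reach and is 615 mm long along its own axis. Every leg's outer bottom edge rests on the floor and its outer top edge meets a bottom edge of the beam — the left legs (tilting toward +x) meet the beam's −x bottom edge, the right legs (their mirror images, tilting toward −x) meet its +x bottom edge — so the leg tops tuck under the beam, the beam's underside is 600 mm above the floor, and the feet are 348 mm apart outside-to-outside with the beam centred between them. The two leg pairs are set in 67 mm from either end of the beam.


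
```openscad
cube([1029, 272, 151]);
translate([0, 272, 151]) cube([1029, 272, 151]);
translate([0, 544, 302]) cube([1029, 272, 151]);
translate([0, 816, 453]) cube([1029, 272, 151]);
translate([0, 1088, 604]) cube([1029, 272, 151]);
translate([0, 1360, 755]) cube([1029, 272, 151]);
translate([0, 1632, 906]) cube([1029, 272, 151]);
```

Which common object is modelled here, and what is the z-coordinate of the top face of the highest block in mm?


A staircase. The total rise is 1057 mm.

7 identical blocks, each offset up and back from the previous — a staircase. Each step is 151 mm tall and there are 7 of them, so the total rise is 7 × 151 = 1057 mm.
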